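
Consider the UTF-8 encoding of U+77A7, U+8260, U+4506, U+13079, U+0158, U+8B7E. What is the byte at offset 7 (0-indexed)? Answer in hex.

U+77A7 → 3-byte form E7 9E A7 at offsets 0–2.
U+8260 → 3-byte form E8 89 A0 at offsets 3–5.
U+4506 → 3-byte form E4 94 86 at offsets 6–8.
Offset 7 falls in char 3's range; it's byte 2 of E4 94 86 = 0x94.

0x94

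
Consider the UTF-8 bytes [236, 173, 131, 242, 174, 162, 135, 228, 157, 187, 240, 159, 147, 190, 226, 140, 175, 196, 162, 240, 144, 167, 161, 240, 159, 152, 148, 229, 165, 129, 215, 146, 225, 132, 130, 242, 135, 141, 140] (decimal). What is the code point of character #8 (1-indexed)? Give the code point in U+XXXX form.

U+1F614

Offset 0: leading byte 0xEC = 11101100 → 3-byte char #1 = EC AD 83.
Offset 3: leading byte 0xF2 = 11110010 → 4-byte char #2 = F2 AE A2 87.
Offset 7: leading byte 0xE4 = 11100100 → 3-byte char #3 = E4 9D BB.
Offset 10: leading byte 0xF0 = 11110000 → 4-byte char #4 = F0 9F 93 BE.
Offset 14: leading byte 0xE2 = 11100010 → 3-byte char #5 = E2 8C AF.
Offset 17: leading byte 0xC4 = 11000100 → 2-byte char #6 = C4 A2.
Offset 19: leading byte 0xF0 = 11110000 → 4-byte char #7 = F0 90 A7 A1.
Offset 23: leading byte 0xF0 = 11110000 → 4-byte char #8 = F0 9F 98 94.
Leading byte 0xF0 = 11110000 matches 11110xxx → 4-byte sequence.
Byte 1: 0xF0 = 11110000, payload 000 (3 bits).
Byte 2: 0x9F = 10011111 (10xxxxxx ✓), payload 011111.
Byte 3: 0x98 = 10011000 (10xxxxxx ✓), payload 011000.
Byte 4: 0x94 = 10010100 (10xxxxxx ✓), payload 010100.
Concatenate: 000011111011000010100 = 0x1F614 (21 bits → U+1F614).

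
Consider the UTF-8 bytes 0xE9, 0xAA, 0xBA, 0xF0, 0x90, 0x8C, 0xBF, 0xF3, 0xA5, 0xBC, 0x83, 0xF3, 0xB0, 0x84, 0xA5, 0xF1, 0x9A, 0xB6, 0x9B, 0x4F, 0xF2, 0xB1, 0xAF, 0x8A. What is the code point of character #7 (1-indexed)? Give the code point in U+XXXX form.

Offset 0: leading byte 0xE9 = 11101001 → 3-byte char #1 = E9 AA BA.
Offset 3: leading byte 0xF0 = 11110000 → 4-byte char #2 = F0 90 8C BF.
Offset 7: leading byte 0xF3 = 11110011 → 4-byte char #3 = F3 A5 BC 83.
Offset 11: leading byte 0xF3 = 11110011 → 4-byte char #4 = F3 B0 84 A5.
Offset 15: leading byte 0xF1 = 11110001 → 4-byte char #5 = F1 9A B6 9B.
Offset 19: leading byte 0x4F = 01001111 → 1-byte char #6 = 4F.
Offset 20: leading byte 0xF2 = 11110010 → 4-byte char #7 = F2 B1 AF 8A.
Leading byte 0xF2 = 11110010 matches 11110xxx → 4-byte sequence.
Byte 1: 0xF2 = 11110010, payload 010 (3 bits).
Byte 2: 0xB1 = 10110001 (10xxxxxx ✓), payload 110001.
Byte 3: 0xAF = 10101111 (10xxxxxx ✓), payload 101111.
Byte 4: 0x8A = 10001010 (10xxxxxx ✓), payload 001010.
Concatenate: 010110001101111001010 = 0xB1BCA (21 bits → U+B1BCA).

U+B1BCA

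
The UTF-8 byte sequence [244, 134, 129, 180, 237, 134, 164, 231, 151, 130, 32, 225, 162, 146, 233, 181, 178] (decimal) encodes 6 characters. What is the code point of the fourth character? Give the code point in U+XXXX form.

U+0020

Offset 0: leading byte 0xF4 = 11110100 → 4-byte char #1 = F4 86 81 B4.
Offset 4: leading byte 0xED = 11101101 → 3-byte char #2 = ED 86 A4.
Offset 7: leading byte 0xE7 = 11100111 → 3-byte char #3 = E7 97 82.
Offset 10: leading byte 0x20 = 00100000 → 1-byte char #4 = 20.
Leading byte 0x20 = 00100000 matches 0xxxxxxx → 1-byte sequence.
Byte 1: 0x20 = 00100000, payload 0100000 (7 bits).
Concatenate: 0100000 = 0x20 (7 bits → U+0020).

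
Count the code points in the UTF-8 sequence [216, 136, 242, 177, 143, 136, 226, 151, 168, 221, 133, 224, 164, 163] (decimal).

5

Byte at offset 0: 0xD8 = 11011000 → 2-byte char (#1). Advance 2.
Byte at offset 2: 0xF2 = 11110010 → 4-byte char (#2). Advance 4.
Byte at offset 6: 0xE2 = 11100010 → 3-byte char (#3). Advance 3.
Byte at offset 9: 0xDD = 11011101 → 2-byte char (#4). Advance 2.
Byte at offset 11: 0xE0 = 11100000 → 3-byte char (#5). Advance 3.
Reached end at offset 14 after 5 code points.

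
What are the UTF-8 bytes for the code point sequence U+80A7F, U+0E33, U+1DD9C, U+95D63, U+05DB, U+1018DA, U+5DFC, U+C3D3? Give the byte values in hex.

U+80A7F: 4-byte form → F2 80 A9 BF.
U+0E33: 3-byte form → E0 B8 B3.
U+1DD9C: 4-byte form → F0 9D B6 9C.
U+95D63: 4-byte form → F2 95 B5 A3.
U+05DB: 2-byte form → D7 9B.
U+1018DA: 4-byte form → F4 81 A3 9A.
U+5DFC: 3-byte form → E5 B7 BC.
U+C3D3: 3-byte form → EC 8F 93.
Concatenated (27 bytes): F2 80 A9 BF E0 B8 B3 F0 9D B6 9C F2 95 B5 A3 D7 9B F4 81 A3 9A E5 B7 BC EC 8F 93.

F2 80 A9 BF E0 B8 B3 F0 9D B6 9C F2 95 B5 A3 D7 9B F4 81 A3 9A E5 B7 BC EC 8F 93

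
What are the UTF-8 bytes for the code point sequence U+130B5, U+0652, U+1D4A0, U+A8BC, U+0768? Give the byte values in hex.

U+130B5: 4-byte form → F0 93 82 B5.
U+0652: 2-byte form → D9 92.
U+1D4A0: 4-byte form → F0 9D 92 A0.
U+A8BC: 3-byte form → EA A2 BC.
U+0768: 2-byte form → DD A8.
Concatenated (15 bytes): F0 93 82 B5 D9 92 F0 9D 92 A0 EA A2 BC DD A8.

F0 93 82 B5 D9 92 F0 9D 92 A0 EA A2 BC DD A8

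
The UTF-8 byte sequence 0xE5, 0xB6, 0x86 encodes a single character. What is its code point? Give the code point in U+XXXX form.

Leading byte 0xE5 = 11100101 matches 1110xxxx → 3-byte sequence.
Byte 1: 0xE5 = 11100101, payload 0101 (4 bits).
Byte 2: 0xB6 = 10110110 (10xxxxxx ✓), payload 110110.
Byte 3: 0x86 = 10000110 (10xxxxxx ✓), payload 000110.
Concatenate: 0101110110000110 = 0x5D86 (16 bits → U+5D86).

U+5D86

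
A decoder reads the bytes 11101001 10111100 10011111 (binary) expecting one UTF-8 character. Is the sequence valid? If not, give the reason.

Leading byte 0xE9 = 11101001 → 3-byte form.
Continuation bytes 0xBC=10111100, 0x9F=10011111 all match 10xxxxxx.
Decoded value 0x9F1F is ≥ 0x800 (shortest form) and not a surrogate.

valid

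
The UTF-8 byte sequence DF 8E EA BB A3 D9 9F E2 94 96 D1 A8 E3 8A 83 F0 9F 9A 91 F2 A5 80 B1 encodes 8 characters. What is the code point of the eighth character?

U+A5031

Offset 0: leading byte 0xDF = 11011111 → 2-byte char #1 = DF 8E.
Offset 2: leading byte 0xEA = 11101010 → 3-byte char #2 = EA BB A3.
Offset 5: leading byte 0xD9 = 11011001 → 2-byte char #3 = D9 9F.
Offset 7: leading byte 0xE2 = 11100010 → 3-byte char #4 = E2 94 96.
Offset 10: leading byte 0xD1 = 11010001 → 2-byte char #5 = D1 A8.
Offset 12: leading byte 0xE3 = 11100011 → 3-byte char #6 = E3 8A 83.
Offset 15: leading byte 0xF0 = 11110000 → 4-byte char #7 = F0 9F 9A 91.
Offset 19: leading byte 0xF2 = 11110010 → 4-byte char #8 = F2 A5 80 B1.
Leading byte 0xF2 = 11110010 matches 11110xxx → 4-byte sequence.
Byte 1: 0xF2 = 11110010, payload 010 (3 bits).
Byte 2: 0xA5 = 10100101 (10xxxxxx ✓), payload 100101.
Byte 3: 0x80 = 10000000 (10xxxxxx ✓), payload 000000.
Byte 4: 0xB1 = 10110001 (10xxxxxx ✓), payload 110001.
Concatenate: 010100101000000110001 = 0xA5031 (21 bits → U+A5031).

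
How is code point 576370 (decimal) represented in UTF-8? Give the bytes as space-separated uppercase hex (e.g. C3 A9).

U+8CB72 = 0x8CB72 = 576370 decimal. In range U+10000–U+10FFFF → 4-byte form: 11110xxx 10xxxxxx 10xxxxxx 10xxxxxx.
Binary (21 bits): 010001100101101110010.
Split 3+6+6+6: 010 | 001100 | 101101 | 110010.
Byte 1: 11110010 = 0xF2.
Byte 2: 10001100 = 0x8C.
Byte 3: 10101101 = 0xAD.
Byte 4: 10110010 = 0xB2.

F2 8C AD B2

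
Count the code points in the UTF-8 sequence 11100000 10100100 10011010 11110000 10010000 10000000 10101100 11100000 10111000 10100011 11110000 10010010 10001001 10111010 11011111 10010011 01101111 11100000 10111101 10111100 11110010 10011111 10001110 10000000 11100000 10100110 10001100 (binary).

Byte at offset 0: 0xE0 = 11100000 → 3-byte char (#1). Advance 3.
Byte at offset 3: 0xF0 = 11110000 → 4-byte char (#2). Advance 4.
Byte at offset 7: 0xE0 = 11100000 → 3-byte char (#3). Advance 3.
Byte at offset 10: 0xF0 = 11110000 → 4-byte char (#4). Advance 4.
Byte at offset 14: 0xDF = 11011111 → 2-byte char (#5). Advance 2.
Byte at offset 16: 0x6F = 01101111 → 1-byte char (#6). Advance 1.
Byte at offset 17: 0xE0 = 11100000 → 3-byte char (#7). Advance 3.
Byte at offset 20: 0xF2 = 11110010 → 4-byte char (#8). Advance 4.
Byte at offset 24: 0xE0 = 11100000 → 3-byte char (#9). Advance 3.
Reached end at offset 27 after 9 code points.

9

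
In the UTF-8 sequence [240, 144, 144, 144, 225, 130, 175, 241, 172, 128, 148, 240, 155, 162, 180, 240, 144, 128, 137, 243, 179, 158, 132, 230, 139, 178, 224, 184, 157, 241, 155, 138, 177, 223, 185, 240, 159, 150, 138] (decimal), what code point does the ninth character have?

Offset 0: leading byte 0xF0 = 11110000 → 4-byte char #1 = F0 90 90 90.
Offset 4: leading byte 0xE1 = 11100001 → 3-byte char #2 = E1 82 AF.
Offset 7: leading byte 0xF1 = 11110001 → 4-byte char #3 = F1 AC 80 94.
Offset 11: leading byte 0xF0 = 11110000 → 4-byte char #4 = F0 9B A2 B4.
Offset 15: leading byte 0xF0 = 11110000 → 4-byte char #5 = F0 90 80 89.
Offset 19: leading byte 0xF3 = 11110011 → 4-byte char #6 = F3 B3 9E 84.
Offset 23: leading byte 0xE6 = 11100110 → 3-byte char #7 = E6 8B B2.
Offset 26: leading byte 0xE0 = 11100000 → 3-byte char #8 = E0 B8 9D.
Offset 29: leading byte 0xF1 = 11110001 → 4-byte char #9 = F1 9B 8A B1.
Leading byte 0xF1 = 11110001 matches 11110xxx → 4-byte sequence.
Byte 1: 0xF1 = 11110001, payload 001 (3 bits).
Byte 2: 0x9B = 10011011 (10xxxxxx ✓), payload 011011.
Byte 3: 0x8A = 10001010 (10xxxxxx ✓), payload 001010.
Byte 4: 0xB1 = 10110001 (10xxxxxx ✓), payload 110001.
Concatenate: 001011011001010110001 = 0x5B2B1 (21 bits → U+5B2B1).

U+5B2B1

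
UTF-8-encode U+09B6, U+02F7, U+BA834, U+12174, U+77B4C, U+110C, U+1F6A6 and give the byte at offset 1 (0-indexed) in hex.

U+09B6 → 3-byte form E0 A6 B6 at offsets 0–2.
Offset 1 falls in char 1's range; it's byte 2 of E0 A6 B6 = 0xA6.

0xA6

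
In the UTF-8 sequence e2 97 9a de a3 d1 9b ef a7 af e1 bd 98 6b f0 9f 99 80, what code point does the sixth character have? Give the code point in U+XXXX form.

Offset 0: leading byte 0xE2 = 11100010 → 3-byte char #1 = E2 97 9A.
Offset 3: leading byte 0xDE = 11011110 → 2-byte char #2 = DE A3.
Offset 5: leading byte 0xD1 = 11010001 → 2-byte char #3 = D1 9B.
Offset 7: leading byte 0xEF = 11101111 → 3-byte char #4 = EF A7 AF.
Offset 10: leading byte 0xE1 = 11100001 → 3-byte char #5 = E1 BD 98.
Offset 13: leading byte 0x6B = 01101011 → 1-byte char #6 = 6B.
Leading byte 0x6B = 01101011 matches 0xxxxxxx → 1-byte sequence.
Byte 1: 0x6B = 01101011, payload 1101011 (7 bits).
Concatenate: 1101011 = 0x6B (7 bits → U+006B).

U+006B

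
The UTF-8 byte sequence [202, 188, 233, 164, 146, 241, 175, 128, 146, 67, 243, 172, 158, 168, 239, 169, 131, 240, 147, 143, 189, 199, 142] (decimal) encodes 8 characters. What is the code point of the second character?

U+9912

Offset 0: leading byte 0xCA = 11001010 → 2-byte char #1 = CA BC.
Offset 2: leading byte 0xE9 = 11101001 → 3-byte char #2 = E9 A4 92.
Leading byte 0xE9 = 11101001 matches 1110xxxx → 3-byte sequence.
Byte 1: 0xE9 = 11101001, payload 1001 (4 bits).
Byte 2: 0xA4 = 10100100 (10xxxxxx ✓), payload 100100.
Byte 3: 0x92 = 10010010 (10xxxxxx ✓), payload 010010.
Concatenate: 1001100100010010 = 0x9912 (16 bits → U+9912).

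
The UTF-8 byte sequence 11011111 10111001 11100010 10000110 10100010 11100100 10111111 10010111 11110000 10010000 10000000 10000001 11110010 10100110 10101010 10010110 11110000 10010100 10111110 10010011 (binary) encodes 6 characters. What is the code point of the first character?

Offset 0: leading byte 0xDF = 11011111 → 2-byte char #1 = DF B9.
Leading byte 0xDF = 11011111 matches 110xxxxx → 2-byte sequence.
Byte 1: 0xDF = 11011111, payload 11111 (5 bits).
Byte 2: 0xB9 = 10111001 (10xxxxxx ✓), payload 111001.
Concatenate: 11111111001 = 0x7F9 (11 bits → U+07F9).

U+07F9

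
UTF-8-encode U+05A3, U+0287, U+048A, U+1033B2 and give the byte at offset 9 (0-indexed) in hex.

0xB2

U+05A3 → 2-byte form D6 A3 at offsets 0–1.
U+0287 → 2-byte form CA 87 at offsets 2–3.
U+048A → 2-byte form D2 8A at offsets 4–5.
U+1033B2 → 4-byte form F4 83 8E B2 at offsets 6–9.
Offset 9 falls in char 4's range; it's byte 4 of F4 83 8E B2 = 0xB2.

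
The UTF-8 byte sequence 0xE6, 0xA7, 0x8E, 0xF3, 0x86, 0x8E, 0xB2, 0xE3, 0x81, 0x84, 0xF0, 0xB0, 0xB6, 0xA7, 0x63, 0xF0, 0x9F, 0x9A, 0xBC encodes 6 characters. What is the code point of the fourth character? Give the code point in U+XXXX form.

U+30DA7

Offset 0: leading byte 0xE6 = 11100110 → 3-byte char #1 = E6 A7 8E.
Offset 3: leading byte 0xF3 = 11110011 → 4-byte char #2 = F3 86 8E B2.
Offset 7: leading byte 0xE3 = 11100011 → 3-byte char #3 = E3 81 84.
Offset 10: leading byte 0xF0 = 11110000 → 4-byte char #4 = F0 B0 B6 A7.
Leading byte 0xF0 = 11110000 matches 11110xxx → 4-byte sequence.
Byte 1: 0xF0 = 11110000, payload 000 (3 bits).
Byte 2: 0xB0 = 10110000 (10xxxxxx ✓), payload 110000.
Byte 3: 0xB6 = 10110110 (10xxxxxx ✓), payload 110110.
Byte 4: 0xA7 = 10100111 (10xxxxxx ✓), payload 100111.
Concatenate: 000110000110110100111 = 0x30DA7 (21 bits → U+30DA7).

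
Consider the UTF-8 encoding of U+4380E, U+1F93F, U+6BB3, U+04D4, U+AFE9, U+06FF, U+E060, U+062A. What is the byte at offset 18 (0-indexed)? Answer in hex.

U+4380E → 4-byte form F1 83 A0 8E at offsets 0–3.
U+1F93F → 4-byte form F0 9F A4 BF at offsets 4–7.
U+6BB3 → 3-byte form E6 AE B3 at offsets 8–10.
U+04D4 → 2-byte form D3 94 at offsets 11–12.
U+AFE9 → 3-byte form EA BF A9 at offsets 13–15.
U+06FF → 2-byte form DB BF at offsets 16–17.
U+E060 → 3-byte form EE 81 A0 at offsets 18–20.
Offset 18 falls in char 7's range; it's byte 1 of EE 81 A0 = 0xEE.

0xEE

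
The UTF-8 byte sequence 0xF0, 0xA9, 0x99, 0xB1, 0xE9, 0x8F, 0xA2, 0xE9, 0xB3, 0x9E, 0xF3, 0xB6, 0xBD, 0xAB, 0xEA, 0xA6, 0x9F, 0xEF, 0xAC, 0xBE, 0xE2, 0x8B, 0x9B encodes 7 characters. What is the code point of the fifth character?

Offset 0: leading byte 0xF0 = 11110000 → 4-byte char #1 = F0 A9 99 B1.
Offset 4: leading byte 0xE9 = 11101001 → 3-byte char #2 = E9 8F A2.
Offset 7: leading byte 0xE9 = 11101001 → 3-byte char #3 = E9 B3 9E.
Offset 10: leading byte 0xF3 = 11110011 → 4-byte char #4 = F3 B6 BD AB.
Offset 14: leading byte 0xEA = 11101010 → 3-byte char #5 = EA A6 9F.
Leading byte 0xEA = 11101010 matches 1110xxxx → 3-byte sequence.
Byte 1: 0xEA = 11101010, payload 1010 (4 bits).
Byte 2: 0xA6 = 10100110 (10xxxxxx ✓), payload 100110.
Byte 3: 0x9F = 10011111 (10xxxxxx ✓), payload 011111.
Concatenate: 1010100110011111 = 0xA99F (16 bits → U+A99F).

U+A99F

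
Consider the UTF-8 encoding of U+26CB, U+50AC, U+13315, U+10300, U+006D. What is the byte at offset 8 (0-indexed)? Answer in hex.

0x8C

U+26CB → 3-byte form E2 9B 8B at offsets 0–2.
U+50AC → 3-byte form E5 82 AC at offsets 3–5.
U+13315 → 4-byte form F0 93 8C 95 at offsets 6–9.
Offset 8 falls in char 3's range; it's byte 3 of F0 93 8C 95 = 0x8C.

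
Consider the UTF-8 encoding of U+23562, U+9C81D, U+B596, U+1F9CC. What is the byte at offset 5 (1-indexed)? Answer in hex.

1-indexed offset 5 is 0-indexed offset 4.
U+23562 → 4-byte form F0 A3 95 A2 at offsets 0–3.
U+9C81D → 4-byte form F2 9C A0 9D at offsets 4–7.
Offset 4 falls in char 2's range; it's byte 1 of F2 9C A0 9D = 0xF2.

0xF2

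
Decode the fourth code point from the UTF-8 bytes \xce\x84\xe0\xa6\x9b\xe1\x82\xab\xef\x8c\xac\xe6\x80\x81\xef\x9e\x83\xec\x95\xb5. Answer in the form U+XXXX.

U+F32C

Offset 0: leading byte 0xCE = 11001110 → 2-byte char #1 = CE 84.
Offset 2: leading byte 0xE0 = 11100000 → 3-byte char #2 = E0 A6 9B.
Offset 5: leading byte 0xE1 = 11100001 → 3-byte char #3 = E1 82 AB.
Offset 8: leading byte 0xEF = 11101111 → 3-byte char #4 = EF 8C AC.
Leading byte 0xEF = 11101111 matches 1110xxxx → 3-byte sequence.
Byte 1: 0xEF = 11101111, payload 1111 (4 bits).
Byte 2: 0x8C = 10001100 (10xxxxxx ✓), payload 001100.
Byte 3: 0xAC = 10101100 (10xxxxxx ✓), payload 101100.
Concatenate: 1111001100101100 = 0xF32C (16 bits → U+F32C).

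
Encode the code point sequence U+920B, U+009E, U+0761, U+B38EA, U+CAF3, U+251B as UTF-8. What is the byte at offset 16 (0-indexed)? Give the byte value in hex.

U+920B → 3-byte form E9 88 8B at offsets 0–2.
U+009E → 2-byte form C2 9E at offsets 3–4.
U+0761 → 2-byte form DD A1 at offsets 5–6.
U+B38EA → 4-byte form F2 B3 A3 AA at offsets 7–10.
U+CAF3 → 3-byte form EC AB B3 at offsets 11–13.
U+251B → 3-byte form E2 94 9B at offsets 14–16.
Offset 16 falls in char 6's range; it's byte 3 of E2 94 9B = 0x9B.

0x9B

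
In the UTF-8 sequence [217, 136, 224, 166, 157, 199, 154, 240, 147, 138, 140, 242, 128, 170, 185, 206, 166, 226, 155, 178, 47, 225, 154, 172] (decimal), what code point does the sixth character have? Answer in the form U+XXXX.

U+03A6

Offset 0: leading byte 0xD9 = 11011001 → 2-byte char #1 = D9 88.
Offset 2: leading byte 0xE0 = 11100000 → 3-byte char #2 = E0 A6 9D.
Offset 5: leading byte 0xC7 = 11000111 → 2-byte char #3 = C7 9A.
Offset 7: leading byte 0xF0 = 11110000 → 4-byte char #4 = F0 93 8A 8C.
Offset 11: leading byte 0xF2 = 11110010 → 4-byte char #5 = F2 80 AA B9.
Offset 15: leading byte 0xCE = 11001110 → 2-byte char #6 = CE A6.
Leading byte 0xCE = 11001110 matches 110xxxxx → 2-byte sequence.
Byte 1: 0xCE = 11001110, payload 01110 (5 bits).
Byte 2: 0xA6 = 10100110 (10xxxxxx ✓), payload 100110.
Concatenate: 01110100110 = 0x3A6 (11 bits → U+03A6).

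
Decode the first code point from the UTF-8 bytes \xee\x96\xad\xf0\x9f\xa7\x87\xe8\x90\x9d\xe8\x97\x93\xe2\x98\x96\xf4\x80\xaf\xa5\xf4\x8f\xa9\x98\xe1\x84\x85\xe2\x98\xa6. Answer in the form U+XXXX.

Offset 0: leading byte 0xEE = 11101110 → 3-byte char #1 = EE 96 AD.
Leading byte 0xEE = 11101110 matches 1110xxxx → 3-byte sequence.
Byte 1: 0xEE = 11101110, payload 1110 (4 bits).
Byte 2: 0x96 = 10010110 (10xxxxxx ✓), payload 010110.
Byte 3: 0xAD = 10101101 (10xxxxxx ✓), payload 101101.
Concatenate: 1110010110101101 = 0xE5AD (16 bits → U+E5AD).

U+E5AD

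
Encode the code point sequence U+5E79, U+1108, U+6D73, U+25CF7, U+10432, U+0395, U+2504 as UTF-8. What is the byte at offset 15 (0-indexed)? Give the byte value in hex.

U+5E79 → 3-byte form E5 B9 B9 at offsets 0–2.
U+1108 → 3-byte form E1 84 88 at offsets 3–5.
U+6D73 → 3-byte form E6 B5 B3 at offsets 6–8.
U+25CF7 → 4-byte form F0 A5 B3 B7 at offsets 9–12.
U+10432 → 4-byte form F0 90 90 B2 at offsets 13–16.
Offset 15 falls in char 5's range; it's byte 3 of F0 90 90 B2 = 0x90.

0x90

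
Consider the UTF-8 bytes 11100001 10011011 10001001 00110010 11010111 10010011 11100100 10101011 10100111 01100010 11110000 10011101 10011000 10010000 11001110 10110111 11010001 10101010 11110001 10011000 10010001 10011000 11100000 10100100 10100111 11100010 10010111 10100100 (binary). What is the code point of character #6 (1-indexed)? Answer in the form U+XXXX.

U+1D610

Offset 0: leading byte 0xE1 = 11100001 → 3-byte char #1 = E1 9B 89.
Offset 3: leading byte 0x32 = 00110010 → 1-byte char #2 = 32.
Offset 4: leading byte 0xD7 = 11010111 → 2-byte char #3 = D7 93.
Offset 6: leading byte 0xE4 = 11100100 → 3-byte char #4 = E4 AB A7.
Offset 9: leading byte 0x62 = 01100010 → 1-byte char #5 = 62.
Offset 10: leading byte 0xF0 = 11110000 → 4-byte char #6 = F0 9D 98 90.
Leading byte 0xF0 = 11110000 matches 11110xxx → 4-byte sequence.
Byte 1: 0xF0 = 11110000, payload 000 (3 bits).
Byte 2: 0x9D = 10011101 (10xxxxxx ✓), payload 011101.
Byte 3: 0x98 = 10011000 (10xxxxxx ✓), payload 011000.
Byte 4: 0x90 = 10010000 (10xxxxxx ✓), payload 010000.
Concatenate: 000011101011000010000 = 0x1D610 (21 bits → U+1D610).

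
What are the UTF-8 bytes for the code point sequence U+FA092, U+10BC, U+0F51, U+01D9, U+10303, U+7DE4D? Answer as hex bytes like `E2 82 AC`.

F3 BA 82 92 E1 82 BC E0 BD 91 C7 99 F0 90 8C 83 F1 BD B9 8D

U+FA092: 4-byte form → F3 BA 82 92.
U+10BC: 3-byte form → E1 82 BC.
U+0F51: 3-byte form → E0 BD 91.
U+01D9: 2-byte form → C7 99.
U+10303: 4-byte form → F0 90 8C 83.
U+7DE4D: 4-byte form → F1 BD B9 8D.
Concatenated (20 bytes): F3 BA 82 92 E1 82 BC E0 BD 91 C7 99 F0 90 8C 83 F1 BD B9 8D.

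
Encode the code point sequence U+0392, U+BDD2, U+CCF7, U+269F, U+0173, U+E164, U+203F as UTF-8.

CE 92 EB B7 92 EC B3 B7 E2 9A 9F C5 B3 EE 85 A4 E2 80 BF

U+0392: 2-byte form → CE 92.
U+BDD2: 3-byte form → EB B7 92.
U+CCF7: 3-byte form → EC B3 B7.
U+269F: 3-byte form → E2 9A 9F.
U+0173: 2-byte form → C5 B3.
U+E164: 3-byte form → EE 85 A4.
U+203F: 3-byte form → E2 80 BF.
Concatenated (19 bytes): CE 92 EB B7 92 EC B3 B7 E2 9A 9F C5 B3 EE 85 A4 E2 80 BF.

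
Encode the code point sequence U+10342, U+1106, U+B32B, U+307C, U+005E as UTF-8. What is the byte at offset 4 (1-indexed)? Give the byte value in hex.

0x82

1-indexed offset 4 is 0-indexed offset 3.
U+10342 → 4-byte form F0 90 8D 82 at offsets 0–3.
Offset 3 falls in char 1's range; it's byte 4 of F0 90 8D 82 = 0x82.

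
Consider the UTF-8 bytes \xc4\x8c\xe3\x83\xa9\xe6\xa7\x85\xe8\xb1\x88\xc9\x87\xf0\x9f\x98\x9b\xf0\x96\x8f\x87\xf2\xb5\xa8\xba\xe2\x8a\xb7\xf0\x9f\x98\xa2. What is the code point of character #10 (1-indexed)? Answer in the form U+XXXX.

U+1F622

Offset 0: leading byte 0xC4 = 11000100 → 2-byte char #1 = C4 8C.
Offset 2: leading byte 0xE3 = 11100011 → 3-byte char #2 = E3 83 A9.
Offset 5: leading byte 0xE6 = 11100110 → 3-byte char #3 = E6 A7 85.
Offset 8: leading byte 0xE8 = 11101000 → 3-byte char #4 = E8 B1 88.
Offset 11: leading byte 0xC9 = 11001001 → 2-byte char #5 = C9 87.
Offset 13: leading byte 0xF0 = 11110000 → 4-byte char #6 = F0 9F 98 9B.
Offset 17: leading byte 0xF0 = 11110000 → 4-byte char #7 = F0 96 8F 87.
Offset 21: leading byte 0xF2 = 11110010 → 4-byte char #8 = F2 B5 A8 BA.
Offset 25: leading byte 0xE2 = 11100010 → 3-byte char #9 = E2 8A B7.
Offset 28: leading byte 0xF0 = 11110000 → 4-byte char #10 = F0 9F 98 A2.
Leading byte 0xF0 = 11110000 matches 11110xxx → 4-byte sequence.
Byte 1: 0xF0 = 11110000, payload 000 (3 bits).
Byte 2: 0x9F = 10011111 (10xxxxxx ✓), payload 011111.
Byte 3: 0x98 = 10011000 (10xxxxxx ✓), payload 011000.
Byte 4: 0xA2 = 10100010 (10xxxxxx ✓), payload 100010.
Concatenate: 000011111011000100010 = 0x1F622 (21 bits → U+1F622).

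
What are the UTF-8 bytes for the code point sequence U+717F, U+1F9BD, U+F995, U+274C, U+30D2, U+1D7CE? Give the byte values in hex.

E7 85 BF F0 9F A6 BD EF A6 95 E2 9D 8C E3 83 92 F0 9D 9F 8E

U+717F: 3-byte form → E7 85 BF.
U+1F9BD: 4-byte form → F0 9F A6 BD.
U+F995: 3-byte form → EF A6 95.
U+274C: 3-byte form → E2 9D 8C.
U+30D2: 3-byte form → E3 83 92.
U+1D7CE: 4-byte form → F0 9D 9F 8E.
Concatenated (20 bytes): E7 85 BF F0 9F A6 BD EF A6 95 E2 9D 8C E3 83 92 F0 9D 9F 8E.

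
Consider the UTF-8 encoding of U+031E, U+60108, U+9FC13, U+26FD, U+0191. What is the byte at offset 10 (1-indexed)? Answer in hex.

1-indexed offset 10 is 0-indexed offset 9.
U+031E → 2-byte form CC 9E at offsets 0–1.
U+60108 → 4-byte form F1 A0 84 88 at offsets 2–5.
U+9FC13 → 4-byte form F2 9F B0 93 at offsets 6–9.
Offset 9 falls in char 3's range; it's byte 4 of F2 9F B0 93 = 0x93.

0x93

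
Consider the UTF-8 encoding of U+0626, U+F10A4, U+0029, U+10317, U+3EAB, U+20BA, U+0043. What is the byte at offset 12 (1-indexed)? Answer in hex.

1-indexed offset 12 is 0-indexed offset 11.
U+0626 → 2-byte form D8 A6 at offsets 0–1.
U+F10A4 → 4-byte form F3 B1 82 A4 at offsets 2–5.
U+0029 → 1-byte form 29 at offsets 6–6.
U+10317 → 4-byte form F0 90 8C 97 at offsets 7–10.
U+3EAB → 3-byte form E3 BA AB at offsets 11–13.
Offset 11 falls in char 5's range; it's byte 1 of E3 BA AB = 0xE3.

0xE3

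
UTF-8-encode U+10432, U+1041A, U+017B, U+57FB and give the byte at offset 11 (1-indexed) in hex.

0xE5

1-indexed offset 11 is 0-indexed offset 10.
U+10432 → 4-byte form F0 90 90 B2 at offsets 0–3.
U+1041A → 4-byte form F0 90 90 9A at offsets 4–7.
U+017B → 2-byte form C5 BB at offsets 8–9.
U+57FB → 3-byte form E5 9F BB at offsets 10–12.
Offset 10 falls in char 4's range; it's byte 1 of E5 9F BB = 0xE5.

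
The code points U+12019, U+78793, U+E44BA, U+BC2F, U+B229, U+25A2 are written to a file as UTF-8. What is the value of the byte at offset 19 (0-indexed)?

U+12019 → 4-byte form F0 92 80 99 at offsets 0–3.
U+78793 → 4-byte form F1 B8 9E 93 at offsets 4–7.
U+E44BA → 4-byte form F3 A4 92 BA at offsets 8–11.
U+BC2F → 3-byte form EB B0 AF at offsets 12–14.
U+B229 → 3-byte form EB 88 A9 at offsets 15–17.
U+25A2 → 3-byte form E2 96 A2 at offsets 18–20.
Offset 19 falls in char 6's range; it's byte 2 of E2 96 A2 = 0x96.

0x96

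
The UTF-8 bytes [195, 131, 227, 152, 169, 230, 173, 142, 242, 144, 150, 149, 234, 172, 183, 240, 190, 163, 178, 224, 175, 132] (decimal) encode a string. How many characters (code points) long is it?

Byte at offset 0: 0xC3 = 11000011 → 2-byte char (#1). Advance 2.
Byte at offset 2: 0xE3 = 11100011 → 3-byte char (#2). Advance 3.
Byte at offset 5: 0xE6 = 11100110 → 3-byte char (#3). Advance 3.
Byte at offset 8: 0xF2 = 11110010 → 4-byte char (#4). Advance 4.
Byte at offset 12: 0xEA = 11101010 → 3-byte char (#5). Advance 3.
Byte at offset 15: 0xF0 = 11110000 → 4-byte char (#6). Advance 4.
Byte at offset 19: 0xE0 = 11100000 → 3-byte char (#7). Advance 3.
Reached end at offset 22 after 7 code points.

7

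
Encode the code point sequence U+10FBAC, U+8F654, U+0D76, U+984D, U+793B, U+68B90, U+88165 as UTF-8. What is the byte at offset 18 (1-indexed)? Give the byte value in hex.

0xF1

1-indexed offset 18 is 0-indexed offset 17.
U+10FBAC → 4-byte form F4 8F AE AC at offsets 0–3.
U+8F654 → 4-byte form F2 8F 99 94 at offsets 4–7.
U+0D76 → 3-byte form E0 B5 B6 at offsets 8–10.
U+984D → 3-byte form E9 A1 8D at offsets 11–13.
U+793B → 3-byte form E7 A4 BB at offsets 14–16.
U+68B90 → 4-byte form F1 A8 AE 90 at offsets 17–20.
Offset 17 falls in char 6's range; it's byte 1 of F1 A8 AE 90 = 0xF1.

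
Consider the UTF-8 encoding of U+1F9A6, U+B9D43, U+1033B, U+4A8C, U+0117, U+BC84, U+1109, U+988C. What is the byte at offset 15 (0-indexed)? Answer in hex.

U+1F9A6 → 4-byte form F0 9F A6 A6 at offsets 0–3.
U+B9D43 → 4-byte form F2 B9 B5 83 at offsets 4–7.
U+1033B → 4-byte form F0 90 8C BB at offsets 8–11.
U+4A8C → 3-byte form E4 AA 8C at offsets 12–14.
U+0117 → 2-byte form C4 97 at offsets 15–16.
Offset 15 falls in char 5's range; it's byte 1 of C4 97 = 0xC4.

0xC4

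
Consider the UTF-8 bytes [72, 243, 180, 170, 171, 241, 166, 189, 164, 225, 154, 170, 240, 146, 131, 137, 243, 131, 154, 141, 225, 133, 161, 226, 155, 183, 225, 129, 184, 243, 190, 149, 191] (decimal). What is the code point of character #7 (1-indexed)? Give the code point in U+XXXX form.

Offset 0: leading byte 0x48 = 01001000 → 1-byte char #1 = 48.
Offset 1: leading byte 0xF3 = 11110011 → 4-byte char #2 = F3 B4 AA AB.
Offset 5: leading byte 0xF1 = 11110001 → 4-byte char #3 = F1 A6 BD A4.
Offset 9: leading byte 0xE1 = 11100001 → 3-byte char #4 = E1 9A AA.
Offset 12: leading byte 0xF0 = 11110000 → 4-byte char #5 = F0 92 83 89.
Offset 16: leading byte 0xF3 = 11110011 → 4-byte char #6 = F3 83 9A 8D.
Offset 20: leading byte 0xE1 = 11100001 → 3-byte char #7 = E1 85 A1.
Leading byte 0xE1 = 11100001 matches 1110xxxx → 3-byte sequence.
Byte 1: 0xE1 = 11100001, payload 0001 (4 bits).
Byte 2: 0x85 = 10000101 (10xxxxxx ✓), payload 000101.
Byte 3: 0xA1 = 10100001 (10xxxxxx ✓), payload 100001.
Concatenate: 0001000101100001 = 0x1161 (16 bits → U+1161).

U+1161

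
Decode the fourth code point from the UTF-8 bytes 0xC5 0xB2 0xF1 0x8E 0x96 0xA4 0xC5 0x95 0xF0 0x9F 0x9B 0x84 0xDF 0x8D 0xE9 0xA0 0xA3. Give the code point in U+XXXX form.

U+1F6C4

Offset 0: leading byte 0xC5 = 11000101 → 2-byte char #1 = C5 B2.
Offset 2: leading byte 0xF1 = 11110001 → 4-byte char #2 = F1 8E 96 A4.
Offset 6: leading byte 0xC5 = 11000101 → 2-byte char #3 = C5 95.
Offset 8: leading byte 0xF0 = 11110000 → 4-byte char #4 = F0 9F 9B 84.
Leading byte 0xF0 = 11110000 matches 11110xxx → 4-byte sequence.
Byte 1: 0xF0 = 11110000, payload 000 (3 bits).
Byte 2: 0x9F = 10011111 (10xxxxxx ✓), payload 011111.
Byte 3: 0x9B = 10011011 (10xxxxxx ✓), payload 011011.
Byte 4: 0x84 = 10000100 (10xxxxxx ✓), payload 000100.
Concatenate: 000011111011011000100 = 0x1F6C4 (21 bits → U+1F6C4).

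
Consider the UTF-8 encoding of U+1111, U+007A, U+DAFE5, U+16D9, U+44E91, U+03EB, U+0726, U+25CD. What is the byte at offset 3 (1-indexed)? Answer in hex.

0x91

1-indexed offset 3 is 0-indexed offset 2.
U+1111 → 3-byte form E1 84 91 at offsets 0–2.
Offset 2 falls in char 1's range; it's byte 3 of E1 84 91 = 0x91.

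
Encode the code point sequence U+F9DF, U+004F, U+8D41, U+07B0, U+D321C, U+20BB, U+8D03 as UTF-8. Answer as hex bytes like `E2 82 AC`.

EF A7 9F 4F E8 B5 81 DE B0 F3 93 88 9C E2 82 BB E8 B4 83

U+F9DF: 3-byte form → EF A7 9F.
U+004F: 1-byte form → 4F.
U+8D41: 3-byte form → E8 B5 81.
U+07B0: 2-byte form → DE B0.
U+D321C: 4-byte form → F3 93 88 9C.
U+20BB: 3-byte form → E2 82 BB.
U+8D03: 3-byte form → E8 B4 83.
Concatenated (19 bytes): EF A7 9F 4F E8 B5 81 DE B0 F3 93 88 9C E2 82 BB E8 B4 83.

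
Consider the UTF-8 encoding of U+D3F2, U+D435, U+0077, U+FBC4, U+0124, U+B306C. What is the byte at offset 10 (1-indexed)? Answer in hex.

1-indexed offset 10 is 0-indexed offset 9.
U+D3F2 → 3-byte form ED 8F B2 at offsets 0–2.
U+D435 → 3-byte form ED 90 B5 at offsets 3–5.
U+0077 → 1-byte form 77 at offsets 6–6.
U+FBC4 → 3-byte form EF AF 84 at offsets 7–9.
Offset 9 falls in char 4's range; it's byte 3 of EF AF 84 = 0x84.

0x84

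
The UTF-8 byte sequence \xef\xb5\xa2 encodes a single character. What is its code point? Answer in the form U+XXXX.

Leading byte 0xEF = 11101111 matches 1110xxxx → 3-byte sequence.
Byte 1: 0xEF = 11101111, payload 1111 (4 bits).
Byte 2: 0xB5 = 10110101 (10xxxxxx ✓), payload 110101.
Byte 3: 0xA2 = 10100010 (10xxxxxx ✓), payload 100010.
Concatenate: 1111110101100010 = 0xFD62 (16 bits → U+FD62).

U+FD62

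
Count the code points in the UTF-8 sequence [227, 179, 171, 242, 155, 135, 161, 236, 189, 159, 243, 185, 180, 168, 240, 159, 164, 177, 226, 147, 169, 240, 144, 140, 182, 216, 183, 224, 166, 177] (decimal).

9

Byte at offset 0: 0xE3 = 11100011 → 3-byte char (#1). Advance 3.
Byte at offset 3: 0xF2 = 11110010 → 4-byte char (#2). Advance 4.
Byte at offset 7: 0xEC = 11101100 → 3-byte char (#3). Advance 3.
Byte at offset 10: 0xF3 = 11110011 → 4-byte char (#4). Advance 4.
Byte at offset 14: 0xF0 = 11110000 → 4-byte char (#5). Advance 4.
Byte at offset 18: 0xE2 = 11100010 → 3-byte char (#6). Advance 3.
Byte at offset 21: 0xF0 = 11110000 → 4-byte char (#7). Advance 4.
Byte at offset 25: 0xD8 = 11011000 → 2-byte char (#8). Advance 2.
Byte at offset 27: 0xE0 = 11100000 → 3-byte char (#9). Advance 3.
Reached end at offset 30 after 9 code points.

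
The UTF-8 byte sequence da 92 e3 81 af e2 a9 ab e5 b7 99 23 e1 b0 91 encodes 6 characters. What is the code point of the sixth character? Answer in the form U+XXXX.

Offset 0: leading byte 0xDA = 11011010 → 2-byte char #1 = DA 92.
Offset 2: leading byte 0xE3 = 11100011 → 3-byte char #2 = E3 81 AF.
Offset 5: leading byte 0xE2 = 11100010 → 3-byte char #3 = E2 A9 AB.
Offset 8: leading byte 0xE5 = 11100101 → 3-byte char #4 = E5 B7 99.
Offset 11: leading byte 0x23 = 00100011 → 1-byte char #5 = 23.
Offset 12: leading byte 0xE1 = 11100001 → 3-byte char #6 = E1 B0 91.
Leading byte 0xE1 = 11100001 matches 1110xxxx → 3-byte sequence.
Byte 1: 0xE1 = 11100001, payload 0001 (4 bits).
Byte 2: 0xB0 = 10110000 (10xxxxxx ✓), payload 110000.
Byte 3: 0x91 = 10010001 (10xxxxxx ✓), payload 010001.
Concatenate: 0001110000010001 = 0x1C11 (16 bits → U+1C11).

U+1C11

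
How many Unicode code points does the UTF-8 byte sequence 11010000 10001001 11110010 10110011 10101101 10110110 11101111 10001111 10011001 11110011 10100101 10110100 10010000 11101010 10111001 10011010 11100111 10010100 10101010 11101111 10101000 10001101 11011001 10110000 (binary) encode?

Byte at offset 0: 0xD0 = 11010000 → 2-byte char (#1). Advance 2.
Byte at offset 2: 0xF2 = 11110010 → 4-byte char (#2). Advance 4.
Byte at offset 6: 0xEF = 11101111 → 3-byte char (#3). Advance 3.
Byte at offset 9: 0xF3 = 11110011 → 4-byte char (#4). Advance 4.
Byte at offset 13: 0xEA = 11101010 → 3-byte char (#5). Advance 3.
Byte at offset 16: 0xE7 = 11100111 → 3-byte char (#6). Advance 3.
Byte at offset 19: 0xEF = 11101111 → 3-byte char (#7). Advance 3.
Byte at offset 22: 0xD9 = 11011001 → 2-byte char (#8). Advance 2.
Reached end at offset 24 after 8 code points.

8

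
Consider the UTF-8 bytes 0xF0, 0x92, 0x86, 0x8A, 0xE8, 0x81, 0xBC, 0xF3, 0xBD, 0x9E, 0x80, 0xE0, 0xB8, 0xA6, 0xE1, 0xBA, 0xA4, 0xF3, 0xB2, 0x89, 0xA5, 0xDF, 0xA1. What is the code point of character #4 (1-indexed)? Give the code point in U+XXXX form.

U+0E26

Offset 0: leading byte 0xF0 = 11110000 → 4-byte char #1 = F0 92 86 8A.
Offset 4: leading byte 0xE8 = 11101000 → 3-byte char #2 = E8 81 BC.
Offset 7: leading byte 0xF3 = 11110011 → 4-byte char #3 = F3 BD 9E 80.
Offset 11: leading byte 0xE0 = 11100000 → 3-byte char #4 = E0 B8 A6.
Leading byte 0xE0 = 11100000 matches 1110xxxx → 3-byte sequence.
Byte 1: 0xE0 = 11100000, payload 0000 (4 bits).
Byte 2: 0xB8 = 10111000 (10xxxxxx ✓), payload 111000.
Byte 3: 0xA6 = 10100110 (10xxxxxx ✓), payload 100110.
Concatenate: 0000111000100110 = 0xE26 (16 bits → U+0E26).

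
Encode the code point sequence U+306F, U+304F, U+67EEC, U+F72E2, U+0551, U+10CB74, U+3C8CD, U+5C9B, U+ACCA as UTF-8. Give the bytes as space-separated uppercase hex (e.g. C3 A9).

E3 81 AF E3 81 8F F1 A7 BB AC F3 B7 8B A2 D5 91 F4 8C AD B4 F0 BC A3 8D E5 B2 9B EA B3 8A

U+306F: 3-byte form → E3 81 AF.
U+304F: 3-byte form → E3 81 8F.
U+67EEC: 4-byte form → F1 A7 BB AC.
U+F72E2: 4-byte form → F3 B7 8B A2.
U+0551: 2-byte form → D5 91.
U+10CB74: 4-byte form → F4 8C AD B4.
U+3C8CD: 4-byte form → F0 BC A3 8D.
U+5C9B: 3-byte form → E5 B2 9B.
U+ACCA: 3-byte form → EA B3 8A.
Concatenated (30 bytes): E3 81 AF E3 81 8F F1 A7 BB AC F3 B7 8B A2 D5 91 F4 8C AD B4 F0 BC A3 8D E5 B2 9B EA B3 8A.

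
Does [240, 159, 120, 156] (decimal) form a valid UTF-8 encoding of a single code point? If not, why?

invalid (non-continuation byte where continuation expected)

Leading byte 0xF0 = 11110000 → 4-byte form.
Byte 3 is 0x78 = 01111000, which is not 10xxxxxx — expected a continuation byte.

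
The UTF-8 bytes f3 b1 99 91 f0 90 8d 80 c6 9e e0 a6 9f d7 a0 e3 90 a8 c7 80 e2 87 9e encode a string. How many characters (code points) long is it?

Byte at offset 0: 0xF3 = 11110011 → 4-byte char (#1). Advance 4.
Byte at offset 4: 0xF0 = 11110000 → 4-byte char (#2). Advance 4.
Byte at offset 8: 0xC6 = 11000110 → 2-byte char (#3). Advance 2.
Byte at offset 10: 0xE0 = 11100000 → 3-byte char (#4). Advance 3.
Byte at offset 13: 0xD7 = 11010111 → 2-byte char (#5). Advance 2.
Byte at offset 15: 0xE3 = 11100011 → 3-byte char (#6). Advance 3.
Byte at offset 18: 0xC7 = 11000111 → 2-byte char (#7). Advance 2.
Byte at offset 20: 0xE2 = 11100010 → 3-byte char (#8). Advance 3.
Reached end at offset 23 after 8 code points.

8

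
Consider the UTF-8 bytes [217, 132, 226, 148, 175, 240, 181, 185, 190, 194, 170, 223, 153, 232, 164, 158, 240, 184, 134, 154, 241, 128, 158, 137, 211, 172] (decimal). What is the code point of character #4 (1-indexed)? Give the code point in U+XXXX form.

Offset 0: leading byte 0xD9 = 11011001 → 2-byte char #1 = D9 84.
Offset 2: leading byte 0xE2 = 11100010 → 3-byte char #2 = E2 94 AF.
Offset 5: leading byte 0xF0 = 11110000 → 4-byte char #3 = F0 B5 B9 BE.
Offset 9: leading byte 0xC2 = 11000010 → 2-byte char #4 = C2 AA.
Leading byte 0xC2 = 11000010 matches 110xxxxx → 2-byte sequence.
Byte 1: 0xC2 = 11000010, payload 00010 (5 bits).
Byte 2: 0xAA = 10101010 (10xxxxxx ✓), payload 101010.
Concatenate: 00010101010 = 0xAA (11 bits → U+00AA).

U+00AA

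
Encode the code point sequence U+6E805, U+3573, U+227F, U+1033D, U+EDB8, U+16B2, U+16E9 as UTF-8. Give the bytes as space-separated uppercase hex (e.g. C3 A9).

U+6E805: 4-byte form → F1 AE A0 85.
U+3573: 3-byte form → E3 95 B3.
U+227F: 3-byte form → E2 89 BF.
U+1033D: 4-byte form → F0 90 8C BD.
U+EDB8: 3-byte form → EE B6 B8.
U+16B2: 3-byte form → E1 9A B2.
U+16E9: 3-byte form → E1 9B A9.
Concatenated (23 bytes): F1 AE A0 85 E3 95 B3 E2 89 BF F0 90 8C BD EE B6 B8 E1 9A B2 E1 9B A9.

F1 AE A0 85 E3 95 B3 E2 89 BF F0 90 8C BD EE B6 B8 E1 9A B2 E1 9B A9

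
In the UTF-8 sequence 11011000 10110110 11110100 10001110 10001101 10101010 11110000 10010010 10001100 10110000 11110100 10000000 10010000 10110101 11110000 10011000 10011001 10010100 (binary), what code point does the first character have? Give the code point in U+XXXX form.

Offset 0: leading byte 0xD8 = 11011000 → 2-byte char #1 = D8 B6.
Leading byte 0xD8 = 11011000 matches 110xxxxx → 2-byte sequence.
Byte 1: 0xD8 = 11011000, payload 11000 (5 bits).
Byte 2: 0xB6 = 10110110 (10xxxxxx ✓), payload 110110.
Concatenate: 11000110110 = 0x636 (11 bits → U+0636).

U+0636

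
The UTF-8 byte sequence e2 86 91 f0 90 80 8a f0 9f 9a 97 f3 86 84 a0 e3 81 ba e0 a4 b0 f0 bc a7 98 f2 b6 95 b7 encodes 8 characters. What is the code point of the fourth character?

Offset 0: leading byte 0xE2 = 11100010 → 3-byte char #1 = E2 86 91.
Offset 3: leading byte 0xF0 = 11110000 → 4-byte char #2 = F0 90 80 8A.
Offset 7: leading byte 0xF0 = 11110000 → 4-byte char #3 = F0 9F 9A 97.
Offset 11: leading byte 0xF3 = 11110011 → 4-byte char #4 = F3 86 84 A0.
Leading byte 0xF3 = 11110011 matches 11110xxx → 4-byte sequence.
Byte 1: 0xF3 = 11110011, payload 011 (3 bits).
Byte 2: 0x86 = 10000110 (10xxxxxx ✓), payload 000110.
Byte 3: 0x84 = 10000100 (10xxxxxx ✓), payload 000100.
Byte 4: 0xA0 = 10100000 (10xxxxxx ✓), payload 100000.
Concatenate: 011000110000100100000 = 0xC6120 (21 bits → U+C6120).

U+C6120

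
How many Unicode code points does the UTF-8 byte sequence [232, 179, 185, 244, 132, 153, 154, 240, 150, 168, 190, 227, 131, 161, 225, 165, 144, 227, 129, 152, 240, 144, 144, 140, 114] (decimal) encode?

8

Byte at offset 0: 0xE8 = 11101000 → 3-byte char (#1). Advance 3.
Byte at offset 3: 0xF4 = 11110100 → 4-byte char (#2). Advance 4.
Byte at offset 7: 0xF0 = 11110000 → 4-byte char (#3). Advance 4.
Byte at offset 11: 0xE3 = 11100011 → 3-byte char (#4). Advance 3.
Byte at offset 14: 0xE1 = 11100001 → 3-byte char (#5). Advance 3.
Byte at offset 17: 0xE3 = 11100011 → 3-byte char (#6). Advance 3.
Byte at offset 20: 0xF0 = 11110000 → 4-byte char (#7). Advance 4.
Byte at offset 24: 0x72 = 01110010 → 1-byte char (#8). Advance 1.
Reached end at offset 25 after 8 code points.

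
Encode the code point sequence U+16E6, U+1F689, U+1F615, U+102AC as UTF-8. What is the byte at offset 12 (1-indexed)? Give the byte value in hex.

0xF0

1-indexed offset 12 is 0-indexed offset 11.
U+16E6 → 3-byte form E1 9B A6 at offsets 0–2.
U+1F689 → 4-byte form F0 9F 9A 89 at offsets 3–6.
U+1F615 → 4-byte form F0 9F 98 95 at offsets 7–10.
U+102AC → 4-byte form F0 90 8A AC at offsets 11–14.
Offset 11 falls in char 4's range; it's byte 1 of F0 90 8A AC = 0xF0.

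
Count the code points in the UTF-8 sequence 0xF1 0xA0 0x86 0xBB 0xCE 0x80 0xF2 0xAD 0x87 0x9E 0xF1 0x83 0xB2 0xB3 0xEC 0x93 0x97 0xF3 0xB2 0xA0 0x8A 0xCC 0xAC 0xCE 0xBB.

Byte at offset 0: 0xF1 = 11110001 → 4-byte char (#1). Advance 4.
Byte at offset 4: 0xCE = 11001110 → 2-byte char (#2). Advance 2.
Byte at offset 6: 0xF2 = 11110010 → 4-byte char (#3). Advance 4.
Byte at offset 10: 0xF1 = 11110001 → 4-byte char (#4). Advance 4.
Byte at offset 14: 0xEC = 11101100 → 3-byte char (#5). Advance 3.
Byte at offset 17: 0xF3 = 11110011 → 4-byte char (#6). Advance 4.
Byte at offset 21: 0xCC = 11001100 → 2-byte char (#7). Advance 2.
Byte at offset 23: 0xCE = 11001110 → 2-byte char (#8). Advance 2.
Reached end at offset 25 after 8 code points.

8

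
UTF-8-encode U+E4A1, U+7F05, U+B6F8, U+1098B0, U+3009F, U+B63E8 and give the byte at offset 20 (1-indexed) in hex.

1-indexed offset 20 is 0-indexed offset 19.
U+E4A1 → 3-byte form EE 92 A1 at offsets 0–2.
U+7F05 → 3-byte form E7 BC 85 at offsets 3–5.
U+B6F8 → 3-byte form EB 9B B8 at offsets 6–8.
U+1098B0 → 4-byte form F4 89 A2 B0 at offsets 9–12.
U+3009F → 4-byte form F0 B0 82 9F at offsets 13–16.
U+B63E8 → 4-byte form F2 B6 8F A8 at offsets 17–20.
Offset 19 falls in char 6's range; it's byte 3 of F2 B6 8F A8 = 0x8F.

0x8F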